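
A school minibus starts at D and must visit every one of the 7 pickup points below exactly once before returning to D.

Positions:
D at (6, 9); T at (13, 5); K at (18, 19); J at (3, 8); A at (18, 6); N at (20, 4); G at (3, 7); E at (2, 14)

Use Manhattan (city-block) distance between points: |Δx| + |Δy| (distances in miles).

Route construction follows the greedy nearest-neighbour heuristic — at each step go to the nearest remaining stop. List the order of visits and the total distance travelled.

82 miles along D → J → G → E → T → A → N → K → D.

From D: distances to unvisited — J=4, G=5, E=9, T=11, A=15, N=19, K=22. Nearest is J (4).
From J: distances to unvisited — G=1, E=7, T=13, A=17, N=21, K=26. Nearest is G (1).
From G: distances to unvisited — E=8, T=12, A=16, N=20, K=27. Nearest is E (8).
From E: distances to unvisited — T=20, K=21, A=24, N=28. Nearest is T (20).
From T: distances to unvisited — A=6, N=8, K=19. Nearest is A (6).
From A: distances to unvisited — N=4, K=13. Nearest is N (4).
From N: distances to unvisited — K=17. Nearest is K (17).
Return K→D: 22.
Total = 4 + 1 + 8 + 20 + 6 + 4 + 17 + 22 = 82.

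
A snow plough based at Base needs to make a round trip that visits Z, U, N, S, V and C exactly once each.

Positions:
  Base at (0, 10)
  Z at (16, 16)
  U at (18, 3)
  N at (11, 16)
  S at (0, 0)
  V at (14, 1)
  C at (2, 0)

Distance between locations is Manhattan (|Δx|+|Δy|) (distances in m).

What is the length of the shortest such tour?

Minimum total distance: 68 m.

With 6 stops there are 6!/2 = 360 distinct round trips (a route and its reverse cost the same).
Base → Z → U → N → S → V → C → Base: 22+15+20+27+15+13+12 = 124
Base → Z → U → N → S → C → V → Base: 22+15+20+27+2+13+23 = 122
Base → Z → U → N → V → S → C → Base: 22+15+20+18+15+2+12 = 104
Base → Z → U → N → V → C → S → Base: 22+15+20+18+13+2+10 = 100
Base → Z → U → N → C → S → V → Base: 22+15+20+25+2+15+23 = 122
Base → Z → U → N → C → V → S → Base: 22+15+20+25+13+15+10 = 120
Base → Z → U → S → N → V → C → Base: 22+15+21+27+18+13+12 = 128
Base → Z → U → S → N → C → V → Base: 22+15+21+27+25+13+23 = 146
… (352 more)
Base → N → Z → U → V → C → S → Base: 17+5+15+6+13+2+10 = 68  ← best
The minimum is 68.
One optimal route: Base → N → Z → U → V → C → S → Base (or its reverse).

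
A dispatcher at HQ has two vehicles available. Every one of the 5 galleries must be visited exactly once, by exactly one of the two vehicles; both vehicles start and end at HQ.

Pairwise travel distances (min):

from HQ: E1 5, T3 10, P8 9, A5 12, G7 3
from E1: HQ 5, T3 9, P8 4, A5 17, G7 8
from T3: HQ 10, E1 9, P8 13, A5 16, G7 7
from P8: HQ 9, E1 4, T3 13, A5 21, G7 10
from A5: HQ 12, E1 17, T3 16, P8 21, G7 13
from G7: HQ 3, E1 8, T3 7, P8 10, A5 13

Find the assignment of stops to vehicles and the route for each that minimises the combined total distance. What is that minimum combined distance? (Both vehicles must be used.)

Try each way of splitting the stops between the two vehicles (each non-empty) and, for each split, find the best tour for each vehicle:
  {E1} + {T3, P8, A5, G7}: 10 + 54 = 64
  {T3} + {E1, P8, A5, G7}: 20 + 44 = 64
  {E1, T3} + {P8, A5, G7}: 24 + 44 = 68
  {P8} + {E1, T3, A5, G7}: 18 + 46 = 64
  {E1, P8} + {T3, A5, G7}: 18 + 38 = 56
  {T3, P8} + {E1, A5, G7}: 32 + 38 = 70
  … (15 splits in total)
Best: vehicle 1 HQ → E1 → P8 → HQ = 18; vehicle 2 HQ → A5 → T3 → G7 → HQ = 38; combined 56.

Minimum combined distance: 56 min.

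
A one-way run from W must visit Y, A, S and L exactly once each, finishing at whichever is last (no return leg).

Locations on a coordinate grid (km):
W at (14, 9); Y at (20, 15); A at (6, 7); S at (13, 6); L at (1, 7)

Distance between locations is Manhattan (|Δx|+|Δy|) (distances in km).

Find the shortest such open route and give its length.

There are 4! = 24 possible orderings.
W → Y → A → S → L: 12+22+8+13 = 55
W → Y → A → L → S: 12+22+5+13 = 52
W → Y → S → A → L: 12+16+8+5 = 41
W → Y → S → L → A: 12+16+13+5 = 46
W → Y → L → A → S: 12+27+5+8 = 52
W → Y → L → S → A: 12+27+13+8 = 60
W → A → Y → S → L: 10+22+16+13 = 61
W → A → Y → L → S: 10+22+27+13 = 72
W → A → S → Y → L: 10+8+16+27 = 61
W → A → S → L → Y: 10+8+13+27 = 58
W → A → L → Y → S: 10+5+27+16 = 58
W → A → L → S → Y: 10+5+13+16 = 44
W → S → Y → A → L: 4+16+22+5 = 47
W → S → Y → L → A: 4+16+27+5 = 52
… (10 more)
The minimum is 41.
One shortest path: W → Y → S → A → L.

Minimum one-way distance = 41 km.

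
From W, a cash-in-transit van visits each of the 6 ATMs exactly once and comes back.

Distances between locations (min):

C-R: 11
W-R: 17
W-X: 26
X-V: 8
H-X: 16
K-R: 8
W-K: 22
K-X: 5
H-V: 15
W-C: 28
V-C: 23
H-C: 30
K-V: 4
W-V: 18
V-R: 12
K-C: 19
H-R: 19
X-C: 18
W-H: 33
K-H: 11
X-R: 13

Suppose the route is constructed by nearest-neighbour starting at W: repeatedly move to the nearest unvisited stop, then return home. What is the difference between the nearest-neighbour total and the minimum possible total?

From W: R=17, V=18, K=22, X=26, C=28, H=33 → choose R (17).
From R: K=8, C=11, V=12, X=13, H=19 → choose K (8).
From K: V=4, X=5, H=11, C=19 → choose V (4).
From V: X=8, H=15, C=23 → choose X (8).
From X: H=16, C=18 → choose H (16).
From H: C=30 → choose C (30).
NN route W → R → K → V → X → H → C → W costs 111.
Optimal: W → V → K → H → X → C → R → W costs 95 (by enumerating all 360 distinct tours).
Excess = 111 − 95 = 16.

The nearest-neighbour route is 16 min longer than optimal.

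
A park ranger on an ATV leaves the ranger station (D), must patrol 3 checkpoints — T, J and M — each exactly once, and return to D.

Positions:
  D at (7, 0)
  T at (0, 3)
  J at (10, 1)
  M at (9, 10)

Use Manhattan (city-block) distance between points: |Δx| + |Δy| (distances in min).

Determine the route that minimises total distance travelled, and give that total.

There are 3 distinct closed tours to check (reversals are equivalent).
D - T - J - M - D: 10+12+10+12 = 44
D - T - M - J - D: 10+16+10+4 = 40
D - J - T - M - D: 4+12+16+12 = 44
The minimum is 40.
One optimal route: D → T → M → J → D (or its reverse).

Shortest round trip = 40 min.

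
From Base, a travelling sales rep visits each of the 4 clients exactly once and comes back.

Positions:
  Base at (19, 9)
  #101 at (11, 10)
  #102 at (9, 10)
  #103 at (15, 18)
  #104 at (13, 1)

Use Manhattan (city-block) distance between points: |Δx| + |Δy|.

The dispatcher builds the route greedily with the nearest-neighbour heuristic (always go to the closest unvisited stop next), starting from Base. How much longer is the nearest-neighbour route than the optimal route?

From Base: #101=9, #102=11, #103=13, #104=14 → choose #101 (9).
From #101: #102=2, #104=11, #103=12 → choose #102 (2).
From #102: #104=13, #103=14 → choose #104 (13).
From #104: #103=19 → choose #103 (19).
NN route Base → #101 → #102 → #104 → #103 → Base costs 56.
Optimal: Base → #103 → #101 → #102 → #104 → Base costs 54 (by enumerating all 12 distinct tours).
Excess = 56 − 54 = 2.

The nearest-neighbour route is 2 longer than optimal.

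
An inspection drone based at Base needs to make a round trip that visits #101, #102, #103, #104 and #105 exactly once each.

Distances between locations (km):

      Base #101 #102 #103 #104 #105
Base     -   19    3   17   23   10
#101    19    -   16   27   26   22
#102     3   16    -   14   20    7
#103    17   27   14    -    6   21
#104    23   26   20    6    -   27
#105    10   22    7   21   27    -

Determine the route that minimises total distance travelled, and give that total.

Minimum total distance: 81 km.

There are 60 distinct closed tours to check (reversals are equivalent).
Base-#101-#102-#103-#104-#105-Base: 19+16+14+6+27+10 = 92
Base-#101-#102-#103-#105-#104-Base: 19+16+14+21+27+23 = 120
Base-#101-#102-#104-#103-#105-Base: 19+16+20+6+21+10 = 92
Base-#101-#102-#104-#105-#103-Base: 19+16+20+27+21+17 = 120
Base-#101-#102-#105-#103-#104-Base: 19+16+7+21+6+23 = 92
Base-#101-#102-#105-#104-#103-Base: 19+16+7+27+6+17 = 92
Base-#101-#103-#102-#104-#105-Base: 19+27+14+20+27+10 = 117
Base-#101-#103-#102-#105-#104-Base: 19+27+14+7+27+23 = 117
Base-#101-#103-#104-#102-#105-Base: 19+27+6+20+7+10 = 89
Base-#101-#103-#104-#105-#102-Base: 19+27+6+27+7+3 = 89
Base-#101-#103-#105-#102-#104-Base: 19+27+21+7+20+23 = 117
Base-#101-#103-#105-#104-#102-Base: 19+27+21+27+20+3 = 117
Base-#101-#104-#102-#103-#105-Base: 19+26+20+14+21+10 = 110
Base-#101-#104-#102-#105-#103-Base: 19+26+20+7+21+17 = 110
… (46 more)
Base-#102-#103-#104-#101-#105-Base: 3+14+6+26+22+10 = 81  ← best
The minimum is 81.
One optimal route: Base → #102 → #103 → #104 → #101 → #105 → Base (or its reverse).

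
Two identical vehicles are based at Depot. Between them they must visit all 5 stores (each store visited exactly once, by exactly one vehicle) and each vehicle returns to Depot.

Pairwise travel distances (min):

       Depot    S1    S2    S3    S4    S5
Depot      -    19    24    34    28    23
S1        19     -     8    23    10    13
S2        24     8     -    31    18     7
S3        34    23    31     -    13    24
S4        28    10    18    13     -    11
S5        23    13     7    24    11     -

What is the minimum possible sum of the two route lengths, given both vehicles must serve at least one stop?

Try each way of splitting the stops between the two vehicles (each non-empty) and, for each split, find the best tour for each vehicle:
  {S1} + {S2, S3, S4, S5}: 38 + 89 = 127
  {S2} + {S1, S3, S4, S5}: 48 + 89 = 137
  {S1, S2} + {S3, S4, S5}: 51 + 81 = 132
  {S3} + {S1, S2, S4, S5}: 68 + 71 = 139
  {S1, S3} + {S2, S4, S5}: 76 + 70 = 146
  {S2, S3} + {S1, S4, S5}: 89 + 63 = 152
  … (15 splits in total)
Best: vehicle 1 Depot → S1 → Depot = 38; vehicle 2 Depot → S2 → S5 → S4 → S3 → Depot = 89; combined 127.

127 min — the smallest possible combined total.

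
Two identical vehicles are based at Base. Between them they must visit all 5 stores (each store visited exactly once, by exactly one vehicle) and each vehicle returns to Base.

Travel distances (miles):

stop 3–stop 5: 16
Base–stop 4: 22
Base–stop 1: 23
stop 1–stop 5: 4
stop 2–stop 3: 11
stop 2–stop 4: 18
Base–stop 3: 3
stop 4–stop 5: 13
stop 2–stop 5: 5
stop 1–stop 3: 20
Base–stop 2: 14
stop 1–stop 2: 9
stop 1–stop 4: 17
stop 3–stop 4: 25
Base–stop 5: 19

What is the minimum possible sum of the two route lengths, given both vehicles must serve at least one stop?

There are 2^4 − 1 = 15 ways to divide the 5 stops into two non-empty groups. For each, the best each vehicle can do is its own shortest tour through its group:
  {stop 1} + {stop 2, stop 3, stop 4, stop 5}: 46 + 54 = 100
  {stop 2} + {stop 1, stop 3, stop 4, stop 5}: 28 + 62 = 90
  {stop 1, stop 2} + {stop 3, stop 4, stop 5}: 46 + 54 = 100
  {stop 3} + {stop 1, stop 2, stop 4, stop 5}: 6 + 62 = 68
  {stop 1, stop 3} + {stop 2, stop 4, stop 5}: 46 + 54 = 100
  {stop 2, stop 3} + {stop 1, stop 4, stop 5}: 28 + 62 = 90
  … (15 splits in total)
Best: vehicle 1 Base → stop 3 → Base = 6; vehicle 2 Base → stop 2 → stop 1 → stop 5 → stop 4 → Base = 62; combined 68.

Minimum combined distance: 68 miles.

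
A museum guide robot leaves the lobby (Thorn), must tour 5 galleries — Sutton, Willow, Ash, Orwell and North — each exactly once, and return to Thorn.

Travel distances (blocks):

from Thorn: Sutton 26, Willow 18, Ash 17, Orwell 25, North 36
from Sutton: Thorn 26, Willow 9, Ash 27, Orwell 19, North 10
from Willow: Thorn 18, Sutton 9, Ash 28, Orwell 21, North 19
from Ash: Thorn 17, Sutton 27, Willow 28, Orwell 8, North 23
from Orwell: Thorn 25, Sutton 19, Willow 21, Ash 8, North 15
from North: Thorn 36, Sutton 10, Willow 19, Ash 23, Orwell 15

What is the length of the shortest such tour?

Minimum total distance: 77 blocks.

With 5 stops there are 5!/2 = 60 distinct round trips (a route and its reverse cost the same).
Thorn→Sutton→Willow→Ash→Orwell→North→Thorn: 26+9+28+8+15+36 = 122
Thorn→Sutton→Willow→Ash→North→Orwell→Thorn: 26+9+28+23+15+25 = 126
Thorn→Sutton→Willow→Orwell→Ash→North→Thorn: 26+9+21+8+23+36 = 123
Thorn→Sutton→Willow→Orwell→North→Ash→Thorn: 26+9+21+15+23+17 = 111
Thorn→Sutton→Willow→North→Ash→Orwell→Thorn: 26+9+19+23+8+25 = 110
Thorn→Sutton→Willow→North→Orwell→Ash→Thorn: 26+9+19+15+8+17 = 94
Thorn→Sutton→Ash→Willow→Orwell→North→Thorn: 26+27+28+21+15+36 = 153
Thorn→Sutton→Ash→Willow→North→Orwell→Thorn: 26+27+28+19+15+25 = 140
Thorn→Sutton→Ash→Orwell→Willow→North→Thorn: 26+27+8+21+19+36 = 137
Thorn→Sutton→Ash→Orwell→North→Willow→Thorn: 26+27+8+15+19+18 = 113
Thorn→Sutton→Ash→North→Willow→Orwell→Thorn: 26+27+23+19+21+25 = 141
Thorn→Sutton→Ash→North→Orwell→Willow→Thorn: 26+27+23+15+21+18 = 130
Thorn→Sutton→Orwell→Willow→Ash→North→Thorn: 26+19+21+28+23+36 = 153
Thorn→Sutton→Orwell→Willow→North→Ash→Thorn: 26+19+21+19+23+17 = 125
… (46 more)
Thorn→Willow→Sutton→North→Orwell→Ash→Thorn: 18+9+10+15+8+17 = 77  ← best
The minimum is 77.
One optimal route: Thorn → Willow → Sutton → North → Orwell → Ash → Thorn (or its reverse).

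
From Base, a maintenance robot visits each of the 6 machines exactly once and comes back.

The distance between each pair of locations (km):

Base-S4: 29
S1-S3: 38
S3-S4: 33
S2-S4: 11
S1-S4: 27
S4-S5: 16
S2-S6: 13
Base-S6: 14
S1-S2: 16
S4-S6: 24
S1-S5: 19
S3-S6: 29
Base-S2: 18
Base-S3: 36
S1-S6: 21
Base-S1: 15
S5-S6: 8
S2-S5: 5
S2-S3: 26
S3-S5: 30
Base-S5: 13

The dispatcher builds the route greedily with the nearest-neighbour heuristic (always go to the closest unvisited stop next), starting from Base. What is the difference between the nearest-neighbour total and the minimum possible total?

From Base: S5=13, S6=14, S1=15, S2=18, S4=29, S3=36 → choose S5 (13).
From S5: S2=5, S6=8, S4=16, S1=19, S3=30 → choose S2 (5).
From S2: S4=11, S6=13, S1=16, S3=26 → choose S4 (11).
From S4: S6=24, S1=27, S3=33 → choose S6 (24).
From S6: S1=21, S3=29 → choose S1 (21).
From S1: S3=38 → choose S3 (38).
NN route Base → S5 → S2 → S4 → S6 → S1 → S3 → Base costs 148.
Optimal: Base → S1 → S3 → S4 → S2 → S5 → S6 → Base costs 124 (by enumerating all 360 distinct tours).
Excess = 148 − 124 = 24.

Excess over optimum: 24 km.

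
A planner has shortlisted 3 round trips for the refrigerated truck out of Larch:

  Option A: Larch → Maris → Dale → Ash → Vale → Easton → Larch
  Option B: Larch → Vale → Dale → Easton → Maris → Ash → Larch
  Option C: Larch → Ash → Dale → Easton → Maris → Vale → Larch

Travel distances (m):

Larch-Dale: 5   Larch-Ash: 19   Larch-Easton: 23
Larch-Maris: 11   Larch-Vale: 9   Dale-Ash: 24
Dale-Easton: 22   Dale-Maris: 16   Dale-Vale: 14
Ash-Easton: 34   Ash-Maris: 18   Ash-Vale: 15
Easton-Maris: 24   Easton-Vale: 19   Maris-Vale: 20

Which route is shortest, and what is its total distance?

106 m — Option B is the shortest.

Option A: 11 + 16 + 24 + 15 + 19 + 23 = 108
Option B: 9 + 14 + 22 + 24 + 18 + 19 = 106
Option C: 19 + 24 + 22 + 24 + 20 + 9 = 118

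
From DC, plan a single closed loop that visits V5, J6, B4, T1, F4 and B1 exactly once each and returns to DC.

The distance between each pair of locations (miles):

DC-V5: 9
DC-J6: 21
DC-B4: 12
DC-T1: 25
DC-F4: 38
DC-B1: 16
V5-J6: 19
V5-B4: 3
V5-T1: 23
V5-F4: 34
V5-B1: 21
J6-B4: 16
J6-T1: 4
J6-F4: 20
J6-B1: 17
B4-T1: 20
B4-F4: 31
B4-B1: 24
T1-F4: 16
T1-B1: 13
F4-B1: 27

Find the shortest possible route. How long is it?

There are 360 distinct closed tours to check (reversals are equivalent).
DC - V5 - J6 - B4 - T1 - F4 - B1 - DC: 9+19+16+20+16+27+16 = 123
DC - V5 - J6 - B4 - T1 - B1 - F4 - DC: 9+19+16+20+13+27+38 = 142
DC - V5 - J6 - B4 - F4 - T1 - B1 - DC: 9+19+16+31+16+13+16 = 120
DC - V5 - J6 - B4 - F4 - B1 - T1 - DC: 9+19+16+31+27+13+25 = 140
DC - V5 - J6 - B4 - B1 - T1 - F4 - DC: 9+19+16+24+13+16+38 = 135
DC - V5 - J6 - B4 - B1 - F4 - T1 - DC: 9+19+16+24+27+16+25 = 136
DC - V5 - J6 - T1 - B4 - F4 - B1 - DC: 9+19+4+20+31+27+16 = 126
DC - V5 - J6 - T1 - B4 - B1 - F4 - DC: 9+19+4+20+24+27+38 = 141
… (352 more)
DC - V5 - B4 - J6 - T1 - F4 - B1 - DC: 9+3+16+4+16+27+16 = 91  ← best
The minimum is 91.
One optimal route: DC → V5 → B4 → J6 → T1 → F4 → B1 → DC (or its reverse).

Minimum total distance: 91 miles.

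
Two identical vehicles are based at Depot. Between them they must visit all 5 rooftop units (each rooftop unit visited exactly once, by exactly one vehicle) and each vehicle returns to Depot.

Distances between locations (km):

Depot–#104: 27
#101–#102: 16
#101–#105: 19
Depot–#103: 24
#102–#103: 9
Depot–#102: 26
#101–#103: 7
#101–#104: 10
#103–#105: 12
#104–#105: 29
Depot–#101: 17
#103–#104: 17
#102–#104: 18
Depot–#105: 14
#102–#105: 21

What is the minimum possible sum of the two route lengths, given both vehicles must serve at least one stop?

106 km — the smallest possible combined total.

Check every non-empty split of the stops between the two vehicles; for each half take its own optimal tour:
  {#101} + {#102, #103, #104, #105}: 34 + 80 = 114
  {#102} + {#101, #103, #104, #105}: 52 + 70 = 122
  {#101, #102} + {#103, #104, #105}: 59 + 70 = 129
  {#103} + {#101, #102, #104, #105}: 48 + 80 = 128
  {#101, #103} + {#102, #104, #105}: 48 + 80 = 128
  {#102, #103} + {#101, #104, #105}: 59 + 70 = 129
  … (15 splits in total)
  {#101, #102, #103, #104} + {#105}: 78 + 28 = 106  ← best
Best: vehicle 1 Depot → #101 → #103 → #102 → #104 → Depot = 78; vehicle 2 Depot → #105 → Depot = 28; combined 106.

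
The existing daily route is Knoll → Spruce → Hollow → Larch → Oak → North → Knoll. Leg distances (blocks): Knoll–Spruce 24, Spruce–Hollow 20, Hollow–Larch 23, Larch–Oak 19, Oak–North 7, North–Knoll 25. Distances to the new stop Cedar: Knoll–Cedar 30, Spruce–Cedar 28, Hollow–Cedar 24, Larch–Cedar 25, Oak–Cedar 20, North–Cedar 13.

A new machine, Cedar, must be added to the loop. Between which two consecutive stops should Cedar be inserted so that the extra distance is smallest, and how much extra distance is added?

Adding 18 blocks by placing Cedar on the North–Knoll leg.

Insertion cost between consecutive stops i–j is d(i,Cedar) + d(Cedar,j) − d(i,j):
  between Knoll and Spruce: 30 + 28 − 24 = 34
  between Spruce and Hollow: 28 + 24 − 20 = 32
  between Hollow and Larch: 24 + 25 − 23 = 26
  between Larch and Oak: 25 + 20 − 19 = 26
  between Oak and North: 20 + 13 − 7 = 26
  between North and Knoll: 13 + 30 − 25 = 18
Cheapest insertion is between North and Knoll, adding 18.
New total = 118 + 18 = 136.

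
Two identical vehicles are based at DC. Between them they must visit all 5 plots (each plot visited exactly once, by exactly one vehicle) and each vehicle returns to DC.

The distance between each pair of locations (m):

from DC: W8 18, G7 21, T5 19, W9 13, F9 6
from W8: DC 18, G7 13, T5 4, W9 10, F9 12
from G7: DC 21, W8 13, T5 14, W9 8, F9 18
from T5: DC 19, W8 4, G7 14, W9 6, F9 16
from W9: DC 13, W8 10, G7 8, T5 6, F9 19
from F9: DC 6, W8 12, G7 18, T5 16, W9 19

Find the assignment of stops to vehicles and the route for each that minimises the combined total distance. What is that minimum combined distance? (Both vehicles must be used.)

There are 2^4 − 1 = 15 ways to divide the 5 stops into two non-empty groups. For each, the best each vehicle can do is its own shortest tour through its group:
  {W8} + {G7, T5, W9, F9}: 36 + 57 = 93
  {G7} + {W8, T5, W9, F9}: 42 + 41 = 83
  {W8, G7} + {T5, W9, F9}: 52 + 41 = 93
  {T5} + {W8, G7, W9, F9}: 38 + 52 = 90
  {W8, T5} + {G7, W9, F9}: 41 + 45 = 86
  {G7, T5} + {W8, W9, F9}: 54 + 41 = 95
  … (15 splits in total)
  {W8, G7, T5, W9} + {F9}: 57 + 12 = 69  ← best
Best: vehicle 1 DC → W8 → T5 → G7 → W9 → DC = 57; vehicle 2 DC → F9 → DC = 12; combined 69.

Minimum combined distance: 69 m.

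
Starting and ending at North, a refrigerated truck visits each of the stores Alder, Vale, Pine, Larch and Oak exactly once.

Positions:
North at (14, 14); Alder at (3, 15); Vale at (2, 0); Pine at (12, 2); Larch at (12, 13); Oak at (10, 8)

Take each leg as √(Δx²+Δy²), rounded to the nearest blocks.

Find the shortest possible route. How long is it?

With 5 stops there are 5!/2 = 60 distinct round trips (a route and its reverse cost the same).
North → Alder → Vale → Pine → Larch → Oak → North: 11+15+10+11+5+7 = 59
North → Alder → Vale → Pine → Oak → Larch → North: 11+15+10+6+5+2 = 49
North → Alder → Vale → Larch → Pine → Oak → North: 11+15+16+11+6+7 = 66
North → Alder → Vale → Larch → Oak → Pine → North: 11+15+16+5+6+12 = 65
North → Alder → Vale → Oak → Pine → Larch → North: 11+15+11+6+11+2 = 56
North → Alder → Vale → Oak → Larch → Pine → North: 11+15+11+5+11+12 = 65
North → Alder → Pine → Vale → Larch → Oak → North: 11+16+10+16+5+7 = 65
North → Alder → Pine → Vale → Oak → Larch → North: 11+16+10+11+5+2 = 55
North → Alder → Pine → Larch → Vale → Oak → North: 11+16+11+16+11+7 = 72
North → Alder → Pine → Larch → Oak → Vale → North: 11+16+11+5+11+18 = 72
North → Alder → Pine → Oak → Vale → Larch → North: 11+16+6+11+16+2 = 62
North → Alder → Pine → Oak → Larch → Vale → North: 11+16+6+5+16+18 = 72
North → Alder → Larch → Vale → Pine → Oak → North: 11+9+16+10+6+7 = 59
North → Alder → Larch → Vale → Oak → Pine → North: 11+9+16+11+6+12 = 65
… (46 more)
The minimum is 49.
One optimal route: North → Alder → Vale → Pine → Oak → Larch → North (or its reverse).

Shortest round trip = 49 blocks.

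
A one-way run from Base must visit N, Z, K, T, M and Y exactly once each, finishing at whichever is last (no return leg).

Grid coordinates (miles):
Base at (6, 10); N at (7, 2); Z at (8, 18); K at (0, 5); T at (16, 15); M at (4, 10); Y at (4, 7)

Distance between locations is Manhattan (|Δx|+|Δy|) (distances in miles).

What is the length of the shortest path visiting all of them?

There are 6! = 720 possible orderings.
Base → N → Z → K → T → M → Y: 9+17+21+26+17+3 = 93
Base → N → Z → K → T → Y → M: 9+17+21+26+20+3 = 96
Base → N → Z → K → M → T → Y: 9+17+21+9+17+20 = 93
Base → N → Z → K → M → Y → T: 9+17+21+9+3+20 = 79
Base → N → Z → K → Y → T → M: 9+17+21+6+20+17 = 90
Base → N → Z → K → Y → M → T: 9+17+21+6+3+17 = 73
Base → N → Z → T → K → M → Y: 9+17+11+26+9+3 = 75
Base → N → Z → T → K → Y → M: 9+17+11+26+6+3 = 72
… (712 more)
Base → M → Y → K → N → Z → T: 2+3+6+10+17+11 = 49  ← best
The minimum is 49.
One shortest path: Base → M → Y → K → N → Z → T.

Shortest open route: 49 miles.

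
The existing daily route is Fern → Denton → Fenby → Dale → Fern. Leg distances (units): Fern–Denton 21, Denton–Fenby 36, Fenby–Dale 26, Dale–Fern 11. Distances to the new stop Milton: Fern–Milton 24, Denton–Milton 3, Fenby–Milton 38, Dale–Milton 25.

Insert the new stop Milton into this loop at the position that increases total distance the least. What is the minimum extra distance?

+5 — insert Milton between Denton and Fenby.

Insertion cost between consecutive stops i–j is d(i,Milton) + d(Milton,j) − d(i,j):
  between Fern and Denton: 24 + 3 − 21 = 6
  between Denton and Fenby: 3 + 38 − 36 = 5
  between Fenby and Dale: 38 + 25 − 26 = 37
  between Dale and Fern: 25 + 24 − 11 = 38
Cheapest insertion is between Denton and Fenby, adding 5.
New total = 94 + 5 = 99.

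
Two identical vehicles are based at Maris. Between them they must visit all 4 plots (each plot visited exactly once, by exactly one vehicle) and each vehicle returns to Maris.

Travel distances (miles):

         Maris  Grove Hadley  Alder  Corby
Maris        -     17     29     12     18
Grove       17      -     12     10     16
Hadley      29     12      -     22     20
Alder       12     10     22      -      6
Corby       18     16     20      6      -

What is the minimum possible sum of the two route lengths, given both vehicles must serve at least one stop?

91 miles — the smallest possible combined total.

Check every non-empty split of the stops between the two vehicles; for each half take its own optimal tour:
  {Grove} + {Hadley, Alder, Corby}: 34 + 67 = 101
  {Hadley} + {Grove, Alder, Corby}: 58 + 51 = 109
  {Grove, Hadley} + {Alder, Corby}: 58 + 36 = 94
  {Alder} + {Grove, Hadley, Corby}: 24 + 67 = 91
  {Grove, Alder} + {Hadley, Corby}: 39 + 67 = 106
  {Hadley, Alder} + {Grove, Corby}: 63 + 51 = 114
  … (7 splits in total)
Best: vehicle 1 Maris → Alder → Maris = 24; vehicle 2 Maris → Grove → Hadley → Corby → Maris = 67; combined 91.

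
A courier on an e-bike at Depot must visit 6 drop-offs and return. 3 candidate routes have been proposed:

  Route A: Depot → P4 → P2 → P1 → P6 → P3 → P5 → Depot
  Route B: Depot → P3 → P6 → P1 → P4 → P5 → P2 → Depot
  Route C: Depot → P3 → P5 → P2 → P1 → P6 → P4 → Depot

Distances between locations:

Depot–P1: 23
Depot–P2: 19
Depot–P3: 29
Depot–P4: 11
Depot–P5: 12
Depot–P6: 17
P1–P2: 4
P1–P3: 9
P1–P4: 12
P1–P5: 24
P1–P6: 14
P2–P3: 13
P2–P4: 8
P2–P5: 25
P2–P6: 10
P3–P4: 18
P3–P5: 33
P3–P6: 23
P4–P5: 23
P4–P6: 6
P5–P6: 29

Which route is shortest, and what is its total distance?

Shortest is Route A, total 105.

Route A: 11 + 8 + 4 + 14 + 23 + 33 + 12 = 105
Route B: 29 + 23 + 14 + 12 + 23 + 25 + 19 = 145
Route C: 29 + 33 + 25 + 4 + 14 + 6 + 11 = 122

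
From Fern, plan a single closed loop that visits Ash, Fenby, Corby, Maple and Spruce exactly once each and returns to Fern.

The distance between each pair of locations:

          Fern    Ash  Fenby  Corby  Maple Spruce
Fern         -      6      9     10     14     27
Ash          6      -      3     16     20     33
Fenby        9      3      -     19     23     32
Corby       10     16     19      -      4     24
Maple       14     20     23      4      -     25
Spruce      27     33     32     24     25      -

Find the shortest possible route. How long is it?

Minimum total distance: 80.

Fern-Ash-Fenby-Corby-Maple-Spruce-Fern: 6+3+19+4+25+27 = 84
Fern-Ash-Fenby-Corby-Spruce-Maple-Fern: 6+3+19+24+25+14 = 91
Fern-Ash-Fenby-Maple-Corby-Spruce-Fern: 6+3+23+4+24+27 = 87
Fern-Ash-Fenby-Maple-Spruce-Corby-Fern: 6+3+23+25+24+10 = 91
Fern-Ash-Fenby-Spruce-Corby-Maple-Fern: 6+3+32+24+4+14 = 83
Fern-Ash-Fenby-Spruce-Maple-Corby-Fern: 6+3+32+25+4+10 = 80
Fern-Ash-Corby-Fenby-Maple-Spruce-Fern: 6+16+19+23+25+27 = 116
Fern-Ash-Corby-Fenby-Spruce-Maple-Fern: 6+16+19+32+25+14 = 112
Fern-Ash-Corby-Maple-Fenby-Spruce-Fern: 6+16+4+23+32+27 = 108
Fern-Ash-Corby-Maple-Spruce-Fenby-Fern: 6+16+4+25+32+9 = 92
Fern-Ash-Corby-Spruce-Fenby-Maple-Fern: 6+16+24+32+23+14 = 115
Fern-Ash-Corby-Spruce-Maple-Fenby-Fern: 6+16+24+25+23+9 = 103
Fern-Ash-Maple-Fenby-Corby-Spruce-Fern: 6+20+23+19+24+27 = 119
Fern-Ash-Maple-Fenby-Spruce-Corby-Fern: 6+20+23+32+24+10 = 115
… (46 more)
The minimum is 80.
One optimal route: Fern → Ash → Fenby → Spruce → Maple → Corby → Fern (or its reverse).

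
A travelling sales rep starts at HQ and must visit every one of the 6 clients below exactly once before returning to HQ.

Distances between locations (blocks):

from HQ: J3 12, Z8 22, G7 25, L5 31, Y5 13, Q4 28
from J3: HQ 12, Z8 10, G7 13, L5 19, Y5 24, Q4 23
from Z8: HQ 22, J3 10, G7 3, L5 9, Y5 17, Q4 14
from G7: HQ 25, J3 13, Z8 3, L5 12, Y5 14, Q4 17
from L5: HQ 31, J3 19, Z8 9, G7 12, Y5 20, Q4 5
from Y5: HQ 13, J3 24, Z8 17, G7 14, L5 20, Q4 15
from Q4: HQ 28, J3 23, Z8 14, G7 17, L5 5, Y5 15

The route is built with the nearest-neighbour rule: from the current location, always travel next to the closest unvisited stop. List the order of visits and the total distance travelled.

Total distance 70 blocks via the nearest-neighbour route HQ → J3 → Z8 → G7 → L5 → Q4 → Y5 → HQ.

HQ → [J3:12 / Y5:13 / Z8:22 / G7:25 / Q4:28 / L5:31] → J3 (12)
J3 → [Z8:10 / G7:13 / L5:19 / Q4:23 / Y5:24] → Z8 (10)
Z8 → [G7:3 / L5:9 / Q4:14 / Y5:17] → G7 (3)
G7 → [L5:12 / Y5:14 / Q4:17] → L5 (12)
L5 → [Q4:5 / Y5:20] → Q4 (5)
Q4 → [Y5:15] → Y5 (15)
Return Y5→HQ: 13.
Total = 12 + 10 + 3 + 12 + 5 + 15 + 13 = 70.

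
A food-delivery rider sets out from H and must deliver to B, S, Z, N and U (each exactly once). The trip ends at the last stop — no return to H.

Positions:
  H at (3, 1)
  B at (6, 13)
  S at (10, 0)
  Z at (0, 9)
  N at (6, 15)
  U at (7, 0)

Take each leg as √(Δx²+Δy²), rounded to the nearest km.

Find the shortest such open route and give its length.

There are 5! = 120 possible orderings.
H→B→S→Z→N→U: 12+14+13+8+15 = 62
H→B→S→Z→U→N: 12+14+13+11+15 = 65
H→B→S→N→Z→U: 12+14+16+8+11 = 61
H→B→S→N→U→Z: 12+14+16+15+11 = 68
H→B→S→U→Z→N: 12+14+3+11+8 = 48
H→B→S→U→N→Z: 12+14+3+15+8 = 52
H→B→Z→S→N→U: 12+7+13+16+15 = 63
H→B→Z→S→U→N: 12+7+13+3+15 = 50
H→B→Z→N→S→U: 12+7+8+16+3 = 46
H→B→Z→N→U→S: 12+7+8+15+3 = 45
H→B→Z→U→S→N: 12+7+11+3+16 = 49
H→B→Z→U→N→S: 12+7+11+15+16 = 61
H→B→N→S→Z→U: 12+2+16+13+11 = 54
H→B→N→S→U→Z: 12+2+16+3+11 = 44
… (106 more)
H→U→S→Z→B→N: 4+3+13+7+2 = 29  ← best
The minimum is 29.
One shortest path: H → U → S → Z → B → N.

Shortest open route: 29 km.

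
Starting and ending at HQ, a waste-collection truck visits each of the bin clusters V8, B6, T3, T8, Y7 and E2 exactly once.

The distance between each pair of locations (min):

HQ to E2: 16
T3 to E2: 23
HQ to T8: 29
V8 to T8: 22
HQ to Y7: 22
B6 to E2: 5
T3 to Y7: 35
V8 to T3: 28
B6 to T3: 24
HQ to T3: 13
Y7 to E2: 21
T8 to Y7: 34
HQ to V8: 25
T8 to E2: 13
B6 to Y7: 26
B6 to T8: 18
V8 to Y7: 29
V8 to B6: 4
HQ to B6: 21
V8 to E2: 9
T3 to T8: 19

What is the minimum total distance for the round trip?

Minimum total distance: 105 min.

HQ → V8 → B6 → T3 → T8 → Y7 → E2 → HQ: 25+4+24+19+34+21+16 = 143
HQ → V8 → B6 → T3 → T8 → E2 → Y7 → HQ: 25+4+24+19+13+21+22 = 128
HQ → V8 → B6 → T3 → Y7 → T8 → E2 → HQ: 25+4+24+35+34+13+16 = 151
HQ → V8 → B6 → T3 → Y7 → E2 → T8 → HQ: 25+4+24+35+21+13+29 = 151
HQ → V8 → B6 → T3 → E2 → T8 → Y7 → HQ: 25+4+24+23+13+34+22 = 145
HQ → V8 → B6 → T3 → E2 → Y7 → T8 → HQ: 25+4+24+23+21+34+29 = 160
HQ → V8 → B6 → T8 → T3 → Y7 → E2 → HQ: 25+4+18+19+35+21+16 = 138
HQ → V8 → B6 → T8 → T3 → E2 → Y7 → HQ: 25+4+18+19+23+21+22 = 132
… (352 more)
HQ → T3 → T8 → E2 → B6 → V8 → Y7 → HQ: 13+19+13+5+4+29+22 = 105  ← best
The minimum is 105.
One optimal route: HQ → T3 → T8 → E2 → B6 → V8 → Y7 → HQ (or its reverse).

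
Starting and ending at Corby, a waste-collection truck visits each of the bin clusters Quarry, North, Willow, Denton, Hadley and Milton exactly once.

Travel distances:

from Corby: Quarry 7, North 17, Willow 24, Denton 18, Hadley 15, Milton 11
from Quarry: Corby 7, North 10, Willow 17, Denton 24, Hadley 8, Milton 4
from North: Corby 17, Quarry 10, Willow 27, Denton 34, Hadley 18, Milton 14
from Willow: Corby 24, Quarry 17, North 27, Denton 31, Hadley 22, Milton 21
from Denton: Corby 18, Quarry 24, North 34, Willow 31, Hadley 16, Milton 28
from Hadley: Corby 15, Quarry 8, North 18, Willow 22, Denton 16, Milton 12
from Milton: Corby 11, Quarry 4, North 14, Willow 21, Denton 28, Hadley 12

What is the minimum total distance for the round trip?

Corby → Quarry → North → Willow → Denton → Hadley → Milton → Corby: 7+10+27+31+16+12+11 = 114
Corby → Quarry → North → Willow → Denton → Milton → Hadley → Corby: 7+10+27+31+28+12+15 = 130
Corby → Quarry → North → Willow → Hadley → Denton → Milton → Corby: 7+10+27+22+16+28+11 = 121
Corby → Quarry → North → Willow → Hadley → Milton → Denton → Corby: 7+10+27+22+12+28+18 = 124
Corby → Quarry → North → Willow → Milton → Denton → Hadley → Corby: 7+10+27+21+28+16+15 = 124
Corby → Quarry → North → Willow → Milton → Hadley → Denton → Corby: 7+10+27+21+12+16+18 = 111
Corby → Quarry → North → Denton → Willow → Hadley → Milton → Corby: 7+10+34+31+22+12+11 = 127
Corby → Quarry → North → Denton → Willow → Milton → Hadley → Corby: 7+10+34+31+21+12+15 = 130
… (352 more)
Corby → Quarry → North → Milton → Willow → Hadley → Denton → Corby: 7+10+14+21+22+16+18 = 108  ← best
The minimum is 108.
One optimal route: Corby → Quarry → North → Milton → Willow → Hadley → Denton → Corby (or its reverse).

108 — the shortest possible round trip.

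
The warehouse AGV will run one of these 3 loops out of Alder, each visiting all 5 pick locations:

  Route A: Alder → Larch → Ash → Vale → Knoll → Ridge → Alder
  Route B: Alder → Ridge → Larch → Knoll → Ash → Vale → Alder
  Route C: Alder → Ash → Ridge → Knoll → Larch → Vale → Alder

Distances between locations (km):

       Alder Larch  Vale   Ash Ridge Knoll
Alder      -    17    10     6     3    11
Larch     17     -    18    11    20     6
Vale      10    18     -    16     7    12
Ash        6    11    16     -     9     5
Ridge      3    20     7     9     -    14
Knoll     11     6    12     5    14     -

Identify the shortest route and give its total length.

60 km — Route B is the shortest.

Route A: 17 + 11 + 16 + 12 + 14 + 3 = 73
Route B: 3 + 20 + 6 + 5 + 16 + 10 = 60
Route C: 6 + 9 + 14 + 6 + 18 + 10 = 63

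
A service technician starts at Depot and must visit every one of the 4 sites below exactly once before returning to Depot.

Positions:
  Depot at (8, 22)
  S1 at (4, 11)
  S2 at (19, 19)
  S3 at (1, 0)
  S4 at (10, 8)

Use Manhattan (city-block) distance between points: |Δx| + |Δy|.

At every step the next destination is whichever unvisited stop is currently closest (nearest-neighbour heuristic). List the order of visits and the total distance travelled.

Depot → [S2:14 / S1:15 / S4:16 / S3:29] → S2 (14)
S2 → [S4:20 / S1:23 / S3:37] → S4 (20)
S4 → [S1:9 / S3:17] → S1 (9)
S1 → [S3:14] → S3 (14)
Return S3→Depot: 29.
Total = 14 + 20 + 9 + 14 + 29 = 86.

Nearest-neighbour total = 86; route Depot → S2 → S4 → S1 → S3 → Depot.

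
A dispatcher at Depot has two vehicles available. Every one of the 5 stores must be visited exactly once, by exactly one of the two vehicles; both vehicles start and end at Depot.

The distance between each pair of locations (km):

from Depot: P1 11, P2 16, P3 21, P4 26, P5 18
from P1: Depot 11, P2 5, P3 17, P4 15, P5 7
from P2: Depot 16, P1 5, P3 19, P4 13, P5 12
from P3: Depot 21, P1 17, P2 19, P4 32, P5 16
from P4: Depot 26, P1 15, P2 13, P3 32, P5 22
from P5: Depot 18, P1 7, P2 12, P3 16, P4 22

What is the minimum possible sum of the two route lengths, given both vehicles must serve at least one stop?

110 km — the smallest possible combined total.

Check every non-empty split of the stops between the two vehicles; for each half take its own optimal tour:
  {P1} + {P2, P3, P4, P5}: 22 + 88 = 110
  {P2} + {P1, P3, P4, P5}: 32 + 85 = 117
  {P1, P2} + {P3, P4, P5}: 32 + 85 = 117
  {P3} + {P1, P2, P4, P5}: 42 + 69 = 111
  {P1, P3} + {P2, P4, P5}: 49 + 69 = 118
  {P2, P3} + {P1, P4, P5}: 56 + 66 = 122
  … (15 splits in total)
Best: vehicle 1 Depot → P1 → Depot = 22; vehicle 2 Depot → P2 → P4 → P5 → P3 → Depot = 88; combined 110.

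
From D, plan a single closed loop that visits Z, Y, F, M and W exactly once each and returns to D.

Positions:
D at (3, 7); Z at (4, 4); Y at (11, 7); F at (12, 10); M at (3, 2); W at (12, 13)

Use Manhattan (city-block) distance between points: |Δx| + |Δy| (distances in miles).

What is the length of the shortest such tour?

40 miles — the shortest possible round trip.

With 5 stops there are 5!/2 = 60 distinct round trips (a route and its reverse cost the same).
D→Z→Y→F→M→W→D: 4+10+4+17+20+15 = 70
D→Z→Y→F→W→M→D: 4+10+4+3+20+5 = 46
D→Z→Y→M→F→W→D: 4+10+13+17+3+15 = 62
D→Z→Y→M→W→F→D: 4+10+13+20+3+12 = 62
D→Z→Y→W→F→M→D: 4+10+7+3+17+5 = 46
D→Z→Y→W→M→F→D: 4+10+7+20+17+12 = 70
D→Z→F→Y→M→W→D: 4+14+4+13+20+15 = 70
D→Z→F→Y→W→M→D: 4+14+4+7+20+5 = 54
D→Z→F→M→Y→W→D: 4+14+17+13+7+15 = 70
D→Z→F→M→W→Y→D: 4+14+17+20+7+8 = 70
D→Z→F→W→Y→M→D: 4+14+3+7+13+5 = 46
D→Z→F→W→M→Y→D: 4+14+3+20+13+8 = 62
D→Z→M→Y→F→W→D: 4+3+13+4+3+15 = 42
D→Z→M→Y→W→F→D: 4+3+13+7+3+12 = 42
… (46 more)
D→Y→F→W→Z→M→D: 8+4+3+17+3+5 = 40  ← best
The minimum is 40.
One optimal route: D → Y → F → W → Z → M → D (or its reverse).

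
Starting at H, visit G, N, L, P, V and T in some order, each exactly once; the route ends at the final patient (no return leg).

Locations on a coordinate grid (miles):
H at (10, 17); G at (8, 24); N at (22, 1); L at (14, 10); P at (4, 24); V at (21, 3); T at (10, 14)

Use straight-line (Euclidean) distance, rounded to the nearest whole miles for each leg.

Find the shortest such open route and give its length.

There are 6! = 720 possible orderings.
H→G→N→L→P→V→T: 7+27+12+17+27+16 = 106
H→G→N→L→P→T→V: 7+27+12+17+12+16 = 91
H→G→N→L→V→P→T: 7+27+12+10+27+12 = 95
H→G→N→L→V→T→P: 7+27+12+10+16+12 = 84
H→G→N→L→T→P→V: 7+27+12+6+12+27 = 91
H→G→N→L→T→V→P: 7+27+12+6+16+27 = 95
H→G→N→P→L→V→T: 7+27+29+17+10+16 = 106
H→G→N→P→L→T→V: 7+27+29+17+6+16 = 102
… (712 more)
H→G→P→T→L→V→N: 7+4+12+6+10+2 = 41  ← best
The minimum is 41.
One shortest path: H → G → P → T → L → V → N.

41 miles — the minimum one-way total.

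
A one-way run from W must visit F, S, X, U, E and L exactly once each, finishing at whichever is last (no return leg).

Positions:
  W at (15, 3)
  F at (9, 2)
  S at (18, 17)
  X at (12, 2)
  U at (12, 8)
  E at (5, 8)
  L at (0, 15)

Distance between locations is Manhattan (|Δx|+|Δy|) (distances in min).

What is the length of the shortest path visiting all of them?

55 min — the minimum one-way total.

There are 6! = 720 possible orderings.
W - F - S - X - U - E - L: 7+24+21+6+7+12 = 77
W - F - S - X - U - L - E: 7+24+21+6+19+12 = 89
W - F - S - X - E - U - L: 7+24+21+13+7+19 = 91
W - F - S - X - E - L - U: 7+24+21+13+12+19 = 96
W - F - S - X - L - U - E: 7+24+21+25+19+7 = 103
W - F - S - X - L - E - U: 7+24+21+25+12+7 = 96
W - F - S - U - X - E - L: 7+24+15+6+13+12 = 77
W - F - S - U - X - L - E: 7+24+15+6+25+12 = 89
… (712 more)
W - F - X - U - E - L - S: 7+3+6+7+12+20 = 55  ← best
The minimum is 55.
One shortest path: W → F → X → U → E → L → S.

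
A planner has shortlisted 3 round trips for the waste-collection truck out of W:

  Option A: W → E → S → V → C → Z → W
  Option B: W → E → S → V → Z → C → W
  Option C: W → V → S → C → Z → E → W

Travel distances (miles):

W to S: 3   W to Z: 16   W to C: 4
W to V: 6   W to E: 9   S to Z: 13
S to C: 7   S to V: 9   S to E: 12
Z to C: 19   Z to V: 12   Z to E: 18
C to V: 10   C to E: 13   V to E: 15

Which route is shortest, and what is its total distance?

65 miles — Option B is the shortest.

Option A: 9 + 12 + 9 + 10 + 19 + 16 = 75
Option B: 9 + 12 + 9 + 12 + 19 + 4 = 65
Option C: 6 + 9 + 7 + 19 + 18 + 9 = 68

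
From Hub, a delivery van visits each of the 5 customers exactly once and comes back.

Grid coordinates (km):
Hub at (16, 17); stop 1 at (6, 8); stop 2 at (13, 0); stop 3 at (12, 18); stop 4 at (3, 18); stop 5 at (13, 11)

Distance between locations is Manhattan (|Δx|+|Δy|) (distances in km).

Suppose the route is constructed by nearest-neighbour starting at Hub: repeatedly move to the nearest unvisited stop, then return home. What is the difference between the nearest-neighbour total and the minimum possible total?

From Hub: stop 3=5, stop 5=9, stop 4=14, stop 1=19, stop 2=20 → choose stop 3 (5).
From stop 3: stop 5=8, stop 4=9, stop 1=16, stop 2=19 → choose stop 5 (8).
From stop 5: stop 1=10, stop 2=11, stop 4=17 → choose stop 1 (10).
From stop 1: stop 4=13, stop 2=15 → choose stop 4 (13).
From stop 4: stop 2=28 → choose stop 2 (28).
NN route Hub → stop 3 → stop 5 → stop 1 → stop 4 → stop 2 → Hub costs 84.
Optimal: Hub → stop 3 → stop 4 → stop 1 → stop 2 → stop 5 → Hub costs 62 (by enumerating all 60 distinct tours).
Excess = 84 − 62 = 22.

22 km longer than the optimal tour.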